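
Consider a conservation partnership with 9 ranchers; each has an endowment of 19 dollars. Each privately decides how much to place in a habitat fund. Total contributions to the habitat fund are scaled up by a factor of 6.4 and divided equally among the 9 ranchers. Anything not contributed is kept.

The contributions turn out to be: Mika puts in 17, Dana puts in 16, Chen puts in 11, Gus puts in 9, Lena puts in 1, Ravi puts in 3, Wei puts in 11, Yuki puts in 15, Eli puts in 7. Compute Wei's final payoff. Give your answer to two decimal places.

72.00 dollars

Total contributed: 17 + 16 + 11 + 9 + 1 + 3 + 11 + 15 + 7 = 90.
Each receives 6.4 × 90 / 9 = 64.00 from the habitat fund.
Wei keeps 19 − 11 = 8, so Wei's payoff is 8 + 64.00 = 72.00.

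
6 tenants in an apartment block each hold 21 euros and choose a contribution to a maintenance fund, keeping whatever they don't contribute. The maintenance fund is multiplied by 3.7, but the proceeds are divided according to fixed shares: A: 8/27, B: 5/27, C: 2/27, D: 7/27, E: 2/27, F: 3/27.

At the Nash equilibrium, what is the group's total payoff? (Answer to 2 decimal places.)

182.70 euros

A player with share s gets back 3.7·s per unit contributed, so full contribution is dominant for anyone with s > 1/3.7 = 0.2703 and zero contribution is dominant for anyone below.
Only A (8/27) clears that bar, contributing 21; the remaining 5 contribute 0. Total contributed: 21.
The maintenance fund pays out 3.7 × 21 = 77.70 in total (split across the unequal shares, but the aggregate is all that matters for the group sum).
The 5 free-riders keep 21 each, adding 105. Group total = 105 + 77.70 = 182.70.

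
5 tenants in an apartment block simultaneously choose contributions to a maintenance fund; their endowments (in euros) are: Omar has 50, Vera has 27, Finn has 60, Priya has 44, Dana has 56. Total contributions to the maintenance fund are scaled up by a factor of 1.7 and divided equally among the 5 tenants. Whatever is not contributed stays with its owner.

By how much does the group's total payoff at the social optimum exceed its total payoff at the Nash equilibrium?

The private return per contributed unit is 1.7/5 = 0.3400 < 1 for every player regardless of endowment, so the Nash equilibrium is zero contribution and the group total is Σ E_j = 50 + 27 + 60 + 44 + 56 = 237.
Each contributed unit returns 1.700 to the group, so the social optimum is full contribution by everyone: group total = 1.700 × 237 = 402.90.
Efficiency loss = (1.700 − 1) × 237 = 165.90.

165.90 euros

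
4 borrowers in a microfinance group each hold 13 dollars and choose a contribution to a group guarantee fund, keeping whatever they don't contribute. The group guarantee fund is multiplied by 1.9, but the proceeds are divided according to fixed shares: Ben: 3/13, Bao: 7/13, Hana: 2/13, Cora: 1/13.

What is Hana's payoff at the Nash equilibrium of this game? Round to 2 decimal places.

A player with share s gets back 1.9·s per unit contributed, so full contribution is dominant for anyone with s > 1/1.9 = 0.5263 and zero contribution is dominant for anyone below.
The only share above 0.5263 is Bao's 7/13, contributing 13; the remaining 3 contribute 0. Total contributed: 13.
Hana keeps 13 and receives 1.9 × 13 × 2/13 = 3.80 from the group guarantee fund, for a payoff of 16.80.

16.80 dollars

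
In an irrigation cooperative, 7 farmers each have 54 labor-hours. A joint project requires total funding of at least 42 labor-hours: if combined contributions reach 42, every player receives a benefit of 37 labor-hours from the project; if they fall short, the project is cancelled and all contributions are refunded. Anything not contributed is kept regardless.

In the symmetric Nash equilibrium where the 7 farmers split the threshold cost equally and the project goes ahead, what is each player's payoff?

85 labor-hours

Equal share of the threshold: 42/7 = 6.
At this profile no one gains by cutting their contribution: any cut drops the total below 42, the project is cancelled, contributions are refunded, and the deviator ends with 54, which is less than 54 − 6 + 37 = 85. Contributing more than 6 just wastes the excess. So contributing exactly 6 is a best response.
Each player's payoff: 54 − 6 + 37 = 85.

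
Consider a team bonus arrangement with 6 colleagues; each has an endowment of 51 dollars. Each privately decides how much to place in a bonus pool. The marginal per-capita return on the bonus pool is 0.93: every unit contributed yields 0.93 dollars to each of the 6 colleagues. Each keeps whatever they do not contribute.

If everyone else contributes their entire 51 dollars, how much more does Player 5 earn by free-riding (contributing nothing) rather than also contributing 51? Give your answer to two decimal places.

3.57 dollars

Switching from a contribution of 51 to 0 lets Player 5 keep an extra 51 dollars, but lowers the bonus pool by 51, which costs Player 5 their own share of that drop: 0.93 × 51 = 47.43.
Net gain = 51 − 47.43 = 3.57. The private return per contributed unit (0.93) is below 1, so free-riding is indeed the best response regardless of what the others do.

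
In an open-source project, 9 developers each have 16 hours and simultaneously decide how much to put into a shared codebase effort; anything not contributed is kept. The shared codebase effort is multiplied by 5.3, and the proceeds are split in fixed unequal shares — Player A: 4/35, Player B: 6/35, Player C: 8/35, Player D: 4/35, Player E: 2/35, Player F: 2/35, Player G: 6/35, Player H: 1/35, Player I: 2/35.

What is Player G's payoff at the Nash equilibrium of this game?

Each unit j contributes comes back to j as 5.3 × (j's share), so j prefers to contribute only if that share exceeds 1/5.3 = 0.1887; otherwise keeping the unit dominates.
The only share above 0.1887 is Player C's 8/35, contributing 16; the remaining 8 contribute 0. Total contributed: 16.
Player G keeps 16 and receives 5.3 × 16 × 6/35 = 14.54 from the shared codebase effort, for a payoff of 30.54.

30.54 hours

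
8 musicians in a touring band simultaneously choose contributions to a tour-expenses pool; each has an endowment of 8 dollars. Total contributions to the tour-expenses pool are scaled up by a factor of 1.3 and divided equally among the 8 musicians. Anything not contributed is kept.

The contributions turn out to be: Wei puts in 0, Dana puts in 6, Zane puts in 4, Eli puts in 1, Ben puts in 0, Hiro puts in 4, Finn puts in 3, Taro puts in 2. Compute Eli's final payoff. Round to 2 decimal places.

Total contributed: 0 + 6 + 4 + 1 + 0 + 4 + 3 + 2 = 20.
Each receives 1.3 × 20 / 8 = 3.25 from the tour-expenses pool.
Eli keeps 8 − 1 = 7, so Eli's payoff is 7 + 3.25 = 10.25.

10.25 dollars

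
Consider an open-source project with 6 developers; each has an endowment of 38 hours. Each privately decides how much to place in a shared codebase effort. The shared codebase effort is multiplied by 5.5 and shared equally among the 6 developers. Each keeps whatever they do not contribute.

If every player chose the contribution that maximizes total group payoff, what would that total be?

1254.00 hours

Each contributed unit returns 5.500 to the group as a whole (0.9167 to each of 6 players), which exceeds 1, so the social optimum is full contribution: group total = 5.500 × 228 = 1254.00.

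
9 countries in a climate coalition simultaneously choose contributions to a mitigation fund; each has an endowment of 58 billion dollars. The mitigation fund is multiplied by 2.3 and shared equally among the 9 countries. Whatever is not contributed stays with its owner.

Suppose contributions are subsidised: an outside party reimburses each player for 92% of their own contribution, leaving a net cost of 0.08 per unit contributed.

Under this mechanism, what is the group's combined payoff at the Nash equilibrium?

1680.84 billion dollars

With the mechanism, a contributed unit returns (2.3/9) / 0.08 = 3.1944 per unit of net cost to the contributor — now above 1 — so contributing fully is weakly dominant for every player.
At the Nash equilibrium everyone contributes 58. Group total payoff = 9 × (58 × 0.92 + 2.3 × 58) = 1680.84.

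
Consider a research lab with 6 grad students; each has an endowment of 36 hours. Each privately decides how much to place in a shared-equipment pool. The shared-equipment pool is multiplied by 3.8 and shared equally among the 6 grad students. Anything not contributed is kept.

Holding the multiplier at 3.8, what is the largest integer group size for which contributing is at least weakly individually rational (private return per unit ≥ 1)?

3

Private return per unit is 3.8/(group size), which is ≥ 1 whenever the group size is ≤ 3.8.
The largest such integer is 3.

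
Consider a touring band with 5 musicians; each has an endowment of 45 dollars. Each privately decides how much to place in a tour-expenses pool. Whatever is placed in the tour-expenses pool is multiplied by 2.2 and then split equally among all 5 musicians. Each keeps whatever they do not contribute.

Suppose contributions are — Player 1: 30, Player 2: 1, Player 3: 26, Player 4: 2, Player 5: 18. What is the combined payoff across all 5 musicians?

Total contributed: 30 + 1 + 26 + 2 + 18 = 77; total kept: 5 × 45 − 77 = 148.
The tour-expenses pool pays out 2.2 × 77 = 169.40 in aggregate.
Group total = 148 + 169.40 = 317.40.

317.40 dollars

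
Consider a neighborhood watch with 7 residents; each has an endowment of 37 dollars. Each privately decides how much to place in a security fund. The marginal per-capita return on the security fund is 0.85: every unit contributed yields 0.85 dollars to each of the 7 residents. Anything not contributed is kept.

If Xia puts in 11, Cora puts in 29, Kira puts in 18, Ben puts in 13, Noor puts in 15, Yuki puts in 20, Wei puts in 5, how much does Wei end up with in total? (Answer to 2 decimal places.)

126.35 dollars

Total contributed: 11 + 29 + 18 + 13 + 15 + 20 + 5 = 111.
Each receives 0.85 × 111 = 94.35 from the security fund.
Wei keeps 37 − 5 = 32, so Wei's payoff is 32 + 94.35 = 126.35.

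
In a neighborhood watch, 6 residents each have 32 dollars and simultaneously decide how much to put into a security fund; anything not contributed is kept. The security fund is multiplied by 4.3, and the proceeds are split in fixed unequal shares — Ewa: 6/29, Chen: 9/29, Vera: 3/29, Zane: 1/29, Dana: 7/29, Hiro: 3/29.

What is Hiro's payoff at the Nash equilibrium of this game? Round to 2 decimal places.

Each unit j contributes comes back to j as 4.3 × (j's share), so j prefers to contribute only if that share exceeds 1/4.3 = 0.2326; otherwise keeping the unit dominates.
Chen and Dana are above the threshold, contributing 32 each; the remaining 4 contribute 0. Total contributed: 64.
Hiro keeps 32 and receives 4.3 × 64 × 3/29 = 28.47 from the security fund, for a payoff of 60.47.

60.47 dollars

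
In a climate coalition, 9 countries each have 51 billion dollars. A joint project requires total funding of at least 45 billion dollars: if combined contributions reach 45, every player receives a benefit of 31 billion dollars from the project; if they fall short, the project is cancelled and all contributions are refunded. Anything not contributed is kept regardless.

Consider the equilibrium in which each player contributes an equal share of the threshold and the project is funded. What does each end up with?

77 billion dollars

Equal share of the threshold: 45/9 = 5.
At this profile no one gains by cutting their contribution: any cut drops the total below 45, the project is cancelled, contributions are refunded, and the deviator ends with 51, which is less than 51 − 5 + 31 = 77. Contributing more than 5 just wastes the excess. So contributing exactly 5 is a best response.
Each player's payoff: 51 − 5 + 31 = 77.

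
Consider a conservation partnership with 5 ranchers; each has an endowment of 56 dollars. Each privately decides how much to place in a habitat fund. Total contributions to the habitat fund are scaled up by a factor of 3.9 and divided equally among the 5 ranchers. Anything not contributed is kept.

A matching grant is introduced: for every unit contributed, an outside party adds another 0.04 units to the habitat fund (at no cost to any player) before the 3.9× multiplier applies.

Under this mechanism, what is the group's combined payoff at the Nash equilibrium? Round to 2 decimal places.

280.00 dollars

With the mechanism, a contributed unit returns 3.9 × 1.04 / 5 = 0.8112 per unit of net cost — still below 1 — so contributing 0 remains dominant for every player.
Everyone keeps their endowment and the group total is 5 × 56 = 280.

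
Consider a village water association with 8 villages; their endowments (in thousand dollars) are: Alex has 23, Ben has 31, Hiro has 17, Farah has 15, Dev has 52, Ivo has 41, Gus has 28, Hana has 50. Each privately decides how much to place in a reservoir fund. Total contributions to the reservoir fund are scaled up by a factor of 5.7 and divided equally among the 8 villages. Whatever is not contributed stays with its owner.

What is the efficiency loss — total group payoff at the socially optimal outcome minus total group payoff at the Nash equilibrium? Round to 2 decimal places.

1207.90 thousand dollars

The private return per contributed unit is 5.7/8 = 0.7125 < 1 for every player regardless of endowment, so the Nash equilibrium is zero contribution and the group total is Σ E_j = 23 + 31 + 17 + 15 + 52 + 41 + 28 + 50 = 257.
Each contributed unit returns 5.700 to the group, so the social optimum is full contribution by everyone: group total = 5.700 × 257 = 1464.90.
Efficiency loss = (5.700 − 1) × 257 = 1207.90.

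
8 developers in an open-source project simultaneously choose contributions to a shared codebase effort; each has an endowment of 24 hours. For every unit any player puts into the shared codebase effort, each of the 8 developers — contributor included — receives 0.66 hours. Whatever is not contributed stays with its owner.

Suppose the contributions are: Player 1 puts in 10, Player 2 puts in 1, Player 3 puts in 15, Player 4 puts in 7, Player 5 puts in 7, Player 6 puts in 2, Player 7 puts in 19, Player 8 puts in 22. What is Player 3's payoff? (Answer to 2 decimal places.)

63.78 hours

Total contributed: 10 + 1 + 15 + 7 + 7 + 2 + 19 + 22 = 83.
Each receives 0.66 × 83 = 54.78 from the shared codebase effort.
Player 3 keeps 24 − 15 = 9, so Player 3's payoff is 9 + 54.78 = 63.78.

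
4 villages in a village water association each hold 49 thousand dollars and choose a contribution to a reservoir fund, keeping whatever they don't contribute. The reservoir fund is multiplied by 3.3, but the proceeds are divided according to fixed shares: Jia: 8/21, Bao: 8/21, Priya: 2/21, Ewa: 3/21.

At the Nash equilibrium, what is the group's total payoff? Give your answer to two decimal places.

421.40 thousand dollars

A player with share s gets back 3.3·s per unit contributed, so full contribution is dominant for anyone with s > 1/3.3 = 0.3030 and zero contribution is dominant for anyone below.
Jia and Bao clear that bar, contributing 49 each; the remaining 2 contribute 0. Total contributed: 98.
The reservoir fund pays out 3.3 × 98 = 323.40 in total (split across the unequal shares, but the aggregate is all that matters for the group sum).
The 2 free-riders keep 49 each, adding 98. Group total = 98 + 323.40 = 421.40.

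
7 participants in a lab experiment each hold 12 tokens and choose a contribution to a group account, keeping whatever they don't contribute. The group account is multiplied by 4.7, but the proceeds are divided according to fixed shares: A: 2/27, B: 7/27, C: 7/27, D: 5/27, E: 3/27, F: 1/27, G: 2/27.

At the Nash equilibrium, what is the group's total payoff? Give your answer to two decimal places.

For player j, contributing a unit is worthwhile iff 4.7 × (j's share) ≥ 1, i.e. iff j's share is at least 0.2128.
B and C clear that bar, contributing 12 each; the remaining 5 contribute 0. Total contributed: 24.
The group account pays out 4.7 × 24 = 112.80 in total (split across the unequal shares, but the aggregate is all that matters for the group sum).
The 5 free-riders keep 12 each, adding 60. Group total = 60 + 112.80 = 172.80.

172.80 tokens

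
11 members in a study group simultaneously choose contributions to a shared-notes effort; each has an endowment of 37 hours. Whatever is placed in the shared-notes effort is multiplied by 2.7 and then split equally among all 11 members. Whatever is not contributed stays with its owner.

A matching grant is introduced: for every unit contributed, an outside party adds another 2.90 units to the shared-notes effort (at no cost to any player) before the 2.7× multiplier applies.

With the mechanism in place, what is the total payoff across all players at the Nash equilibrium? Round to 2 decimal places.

With the mechanism, a contributed unit returns 2.7 × 3.90 / 11 = 0.9573 per unit of net cost — still below 1 — so contributing 0 remains dominant for every player.
Everyone keeps their endowment and the group total is 11 × 37 = 407.

407.00 hours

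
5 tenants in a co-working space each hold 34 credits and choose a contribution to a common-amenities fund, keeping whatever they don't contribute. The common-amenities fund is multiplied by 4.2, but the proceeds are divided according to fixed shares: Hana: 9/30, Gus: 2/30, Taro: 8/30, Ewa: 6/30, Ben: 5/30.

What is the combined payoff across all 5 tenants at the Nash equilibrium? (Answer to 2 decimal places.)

387.60 credits

Player j's private return per contributed unit is 4.2 × (j's share). Contributing is weakly dominant for j when that share is at least 1/4.2 = 0.2381, and contributing 0 is dominant otherwise.
The shares above 0.2381 belong to Hana and Taro, contributing 34 each; the remaining 3 contribute 0. Total contributed: 68.
The common-amenities fund pays out 4.2 × 68 = 285.60 in total (split across the unequal shares, but the aggregate is all that matters for the group sum).
The 3 free-riders keep 34 each, adding 102. Group total = 102 + 285.60 = 387.60.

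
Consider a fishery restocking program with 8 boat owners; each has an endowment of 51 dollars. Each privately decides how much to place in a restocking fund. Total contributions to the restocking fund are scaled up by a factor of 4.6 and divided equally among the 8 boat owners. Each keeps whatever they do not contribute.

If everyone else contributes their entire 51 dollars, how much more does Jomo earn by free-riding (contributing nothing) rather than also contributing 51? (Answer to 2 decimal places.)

21.68 dollars

Switching from a contribution of 51 to 0 lets Jomo keep an extra 51 dollars, but lowers the restocking fund by 51, which costs Jomo their own share of that drop: 4.6/8 × 51 = 29.32.
Net gain = 51 − 29.32 = 21.68. The private return per contributed unit (0.5750) is below 1, so free-riding is indeed the best response regardless of what the others do.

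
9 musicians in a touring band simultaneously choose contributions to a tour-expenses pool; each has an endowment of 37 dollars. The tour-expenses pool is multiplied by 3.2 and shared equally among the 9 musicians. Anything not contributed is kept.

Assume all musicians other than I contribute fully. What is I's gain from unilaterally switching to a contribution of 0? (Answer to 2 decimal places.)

Switching from a contribution of 37 to 0 lets I keep an extra 37 dollars, but lowers the tour-expenses pool by 37, which costs I their own share of that drop: 3.2/9 × 37 = 13.16.
Net gain = 37 − 13.16 = 23.84. The private return per contributed unit (0.3556) is below 1, so free-riding is indeed the best response regardless of what the others do.

23.84 dollars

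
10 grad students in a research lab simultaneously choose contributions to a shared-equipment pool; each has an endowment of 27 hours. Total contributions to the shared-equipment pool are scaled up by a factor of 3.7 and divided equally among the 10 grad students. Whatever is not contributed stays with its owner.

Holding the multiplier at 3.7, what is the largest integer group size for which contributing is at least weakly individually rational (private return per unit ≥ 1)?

Private return per unit is 3.7/(group size), which is ≥ 1 whenever the group size is ≤ 3.7.
The largest such integer is 3.

3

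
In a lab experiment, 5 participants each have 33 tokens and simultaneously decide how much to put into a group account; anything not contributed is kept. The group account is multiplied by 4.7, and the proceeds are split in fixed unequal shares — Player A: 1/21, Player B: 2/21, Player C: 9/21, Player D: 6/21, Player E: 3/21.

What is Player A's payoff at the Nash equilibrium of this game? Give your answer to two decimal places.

47.77 tokens

Each unit j contributes comes back to j as 4.7 × (j's share), so j prefers to contribute only if that share exceeds 1/4.7 = 0.2128; otherwise keeping the unit dominates.
Player C and Player D clear that bar, contributing 33 each; the remaining 3 contribute 0. Total contributed: 66.
Player A keeps 33 and receives 4.7 × 66 × 1/21 = 14.77 from the group account, for a payoff of 47.77.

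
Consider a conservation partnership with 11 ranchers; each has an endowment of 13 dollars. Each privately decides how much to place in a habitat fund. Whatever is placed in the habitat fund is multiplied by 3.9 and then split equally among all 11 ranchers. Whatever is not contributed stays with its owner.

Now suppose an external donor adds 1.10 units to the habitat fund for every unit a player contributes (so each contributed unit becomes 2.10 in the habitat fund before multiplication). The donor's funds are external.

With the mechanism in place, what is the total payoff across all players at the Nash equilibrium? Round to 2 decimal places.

Even with the mechanism, each unit contributed returns only 3.9 × 2.10 / 11 = 0.7445 per unit of net cost, so contributing nothing is still dominant.
Everyone keeps their endowment and the group total is 11 × 13 = 143.

143.00 dollars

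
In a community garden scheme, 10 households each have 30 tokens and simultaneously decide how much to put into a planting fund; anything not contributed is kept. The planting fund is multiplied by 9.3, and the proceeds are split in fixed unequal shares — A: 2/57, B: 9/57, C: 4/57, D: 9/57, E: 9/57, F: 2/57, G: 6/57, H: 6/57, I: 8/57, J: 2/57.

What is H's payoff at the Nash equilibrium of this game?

A player with share s gets back 9.3·s per unit contributed, so full contribution is dominant for anyone with s > 1/9.3 = 0.1075 and zero contribution is dominant for anyone below.
B, D, E and I are above the threshold, contributing 30 each; the remaining 6 contribute 0. Total contributed: 120.
H keeps 30 and receives 9.3 × 120 × 6/57 = 117.47 from the planting fund, for a payoff of 147.47.

147.47 tokens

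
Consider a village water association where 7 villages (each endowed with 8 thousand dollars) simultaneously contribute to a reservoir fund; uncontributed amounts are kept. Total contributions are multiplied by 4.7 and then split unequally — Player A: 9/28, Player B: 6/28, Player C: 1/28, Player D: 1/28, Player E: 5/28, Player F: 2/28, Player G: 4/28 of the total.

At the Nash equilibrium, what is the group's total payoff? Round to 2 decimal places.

115.20 thousand dollars

For player j, contributing a unit is worthwhile iff 4.7 × (j's share) ≥ 1, i.e. iff j's share is at least 0.2128.
Player A and Player B clear that bar, contributing 8 each; the remaining 5 contribute 0. Total contributed: 16.
The reservoir fund pays out 4.7 × 16 = 75.20 in total (split across the unequal shares, but the aggregate is all that matters for the group sum).
The 5 free-riders keep 8 each, adding 40. Group total = 40 + 75.20 = 115.20.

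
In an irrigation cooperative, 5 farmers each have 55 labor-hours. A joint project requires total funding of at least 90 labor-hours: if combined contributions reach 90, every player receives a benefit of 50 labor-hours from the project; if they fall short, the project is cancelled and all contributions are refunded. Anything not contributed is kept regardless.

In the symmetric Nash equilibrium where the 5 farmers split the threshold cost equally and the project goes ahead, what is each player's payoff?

87 labor-hours

Equal share of the threshold: 90/5 = 18.
At this profile no one gains by cutting their contribution: any cut drops the total below 90, the project is cancelled, contributions are refunded, and the deviator ends with 55, which is less than 55 − 18 + 50 = 87. Contributing more than 18 just wastes the excess. So contributing exactly 18 is a best response.
Each player's payoff: 55 − 18 + 50 = 87.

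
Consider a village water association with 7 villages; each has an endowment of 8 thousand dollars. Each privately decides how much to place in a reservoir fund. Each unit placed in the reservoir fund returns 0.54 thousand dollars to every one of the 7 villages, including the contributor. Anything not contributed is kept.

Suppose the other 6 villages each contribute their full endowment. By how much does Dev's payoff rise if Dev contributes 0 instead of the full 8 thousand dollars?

Switching from a contribution of 8 to 0 lets Dev keep an extra 8 thousand dollars, but lowers the reservoir fund by 8, which costs Dev their own share of that drop: 0.54 × 8 = 4.32.
Net gain = 8 − 4.32 = 3.68. The private return per contributed unit (0.54) is below 1, so free-riding is indeed the best response regardless of what the others do.

3.68 thousand dollars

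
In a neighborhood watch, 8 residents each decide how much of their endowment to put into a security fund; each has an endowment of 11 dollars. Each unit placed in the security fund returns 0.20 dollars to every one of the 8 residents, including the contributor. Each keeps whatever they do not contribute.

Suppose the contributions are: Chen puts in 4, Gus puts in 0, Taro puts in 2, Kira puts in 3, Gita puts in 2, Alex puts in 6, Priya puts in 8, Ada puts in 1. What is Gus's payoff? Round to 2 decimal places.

16.20 dollars

Total contributed: 4 + 0 + 2 + 3 + 2 + 6 + 8 + 1 = 26.
Each receives 0.20 × 26 = 5.20 from the security fund.
Gus keeps 11 − 0 = 11, so Gus's payoff is 11 + 5.20 = 16.20.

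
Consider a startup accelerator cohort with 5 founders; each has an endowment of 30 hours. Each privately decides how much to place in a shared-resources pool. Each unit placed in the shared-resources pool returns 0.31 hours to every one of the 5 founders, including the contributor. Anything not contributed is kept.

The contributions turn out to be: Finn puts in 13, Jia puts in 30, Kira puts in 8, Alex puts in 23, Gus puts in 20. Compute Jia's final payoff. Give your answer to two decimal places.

29.14 hours

Total contributed: 13 + 30 + 8 + 23 + 20 = 94.
Each receives 0.31 × 94 = 29.14 from the shared-resources pool.
Jia keeps 30 − 30 = 0, so Jia's payoff is 0 + 29.14 = 29.14.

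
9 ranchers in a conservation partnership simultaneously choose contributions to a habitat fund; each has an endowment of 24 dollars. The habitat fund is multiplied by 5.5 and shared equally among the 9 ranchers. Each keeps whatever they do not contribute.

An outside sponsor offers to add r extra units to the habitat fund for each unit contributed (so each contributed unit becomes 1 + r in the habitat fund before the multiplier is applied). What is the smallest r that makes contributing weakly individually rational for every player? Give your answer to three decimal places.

With matching at rate r, one contributed unit becomes (1 + r) in the habitat fund and returns 5.5 × (1 + r) / 9 to the contributor.
Setting this equal to 1: 1 + r = 9/5.5 = 1.6364.
So the minimum matching rate is r = 1.6364 − 1 = 0.636.

0.636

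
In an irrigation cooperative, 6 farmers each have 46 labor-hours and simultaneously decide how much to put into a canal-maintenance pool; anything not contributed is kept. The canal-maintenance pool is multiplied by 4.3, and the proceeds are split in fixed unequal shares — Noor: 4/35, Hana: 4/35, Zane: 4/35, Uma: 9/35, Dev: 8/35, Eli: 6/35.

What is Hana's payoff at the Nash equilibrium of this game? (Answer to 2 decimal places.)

68.61 labor-hours

Player j's private return per contributed unit is 4.3 × (j's share). Contributing is weakly dominant for j when that share is at least 1/4.3 = 0.2326, and contributing 0 is dominant otherwise.
Only Uma (9/35) clears that bar, contributing 46; the remaining 5 contribute 0. Total contributed: 46.
Hana keeps 46 and receives 4.3 × 46 × 4/35 = 22.61 from the canal-maintenance pool, for a payoff of 68.61.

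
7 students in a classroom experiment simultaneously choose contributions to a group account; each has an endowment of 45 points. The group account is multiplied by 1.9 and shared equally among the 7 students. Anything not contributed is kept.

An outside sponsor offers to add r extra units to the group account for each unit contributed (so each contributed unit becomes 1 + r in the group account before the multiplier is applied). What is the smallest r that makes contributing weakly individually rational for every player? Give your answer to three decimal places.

2.684

With matching at rate r, one contributed unit becomes (1 + r) in the group account and returns 1.9 × (1 + r) / 7 to the contributor.
Setting this equal to 1: 1 + r = 7/1.9 = 3.6842.
So the minimum matching rate is r = 3.6842 − 1 = 2.684.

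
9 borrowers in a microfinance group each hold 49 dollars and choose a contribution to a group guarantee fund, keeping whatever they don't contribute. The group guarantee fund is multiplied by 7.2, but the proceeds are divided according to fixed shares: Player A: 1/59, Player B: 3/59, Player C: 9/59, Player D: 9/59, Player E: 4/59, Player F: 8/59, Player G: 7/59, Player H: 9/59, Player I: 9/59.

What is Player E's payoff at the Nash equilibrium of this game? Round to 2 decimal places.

144.67 dollars

For player j, contributing a unit is worthwhile iff 7.2 × (j's share) ≥ 1, i.e. iff j's share is at least 0.1389.
Player C, Player D, Player H and Player I are above the threshold, contributing 49 each; the remaining 5 contribute 0. Total contributed: 196.
Player E keeps 49 and receives 7.2 × 196 × 4/59 = 95.67 from the group guarantee fund, for a payoff of 144.67.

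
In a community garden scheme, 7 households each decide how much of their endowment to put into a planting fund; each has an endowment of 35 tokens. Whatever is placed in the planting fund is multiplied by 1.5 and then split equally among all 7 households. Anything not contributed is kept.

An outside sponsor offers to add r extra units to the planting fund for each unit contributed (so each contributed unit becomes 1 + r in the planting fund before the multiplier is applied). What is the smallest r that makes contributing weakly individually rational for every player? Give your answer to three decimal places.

3.667

With matching at rate r, one contributed unit becomes (1 + r) in the planting fund and returns 1.5 × (1 + r) / 7 to the contributor.
Setting this equal to 1: 1 + r = 7/1.5 = 4.6667.
So the minimum matching rate is r = 4.6667 − 1 = 3.667.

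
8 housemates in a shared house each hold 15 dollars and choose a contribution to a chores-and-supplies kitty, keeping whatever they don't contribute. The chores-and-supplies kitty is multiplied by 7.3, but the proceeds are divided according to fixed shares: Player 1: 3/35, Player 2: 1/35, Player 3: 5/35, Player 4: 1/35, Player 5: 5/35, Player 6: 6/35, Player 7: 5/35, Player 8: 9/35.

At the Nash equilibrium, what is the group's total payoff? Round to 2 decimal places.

Player j's private return per contributed unit is 7.3 × (j's share). Contributing is weakly dominant for j when that share is at least 1/7.3 = 0.1370, and contributing 0 is dominant otherwise.
Player 3, Player 5, Player 6, Player 7 and Player 8 clear that bar, contributing 15 each; the remaining 3 contribute 0. Total contributed: 75.
The chores-and-supplies kitty pays out 7.3 × 75 = 547.50 in total (split across the unequal shares, but the aggregate is all that matters for the group sum).
The 3 free-riders keep 15 each, adding 45. Group total = 45 + 547.50 = 592.50.

592.50 dollars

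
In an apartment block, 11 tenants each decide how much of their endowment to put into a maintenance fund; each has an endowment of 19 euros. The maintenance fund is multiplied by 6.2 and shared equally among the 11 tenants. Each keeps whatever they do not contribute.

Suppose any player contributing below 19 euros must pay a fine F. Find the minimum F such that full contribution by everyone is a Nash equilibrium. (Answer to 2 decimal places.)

8.29 euros

Given the others contribute fully, the best deviation is to contribute 0 (any partial contribution still incurs the fine and gives up units whose private return 0.5636 is below 1).
Deviating from 19 to 0 saves 19 euros but forfeits the deviator's share of the drop in the maintenance fund: 6.2/11 × 19 = 10.71.
So the deviation gain is 19 − 10.71 = 8.29, and the fine must be at least 8.29 euros to wipe it out.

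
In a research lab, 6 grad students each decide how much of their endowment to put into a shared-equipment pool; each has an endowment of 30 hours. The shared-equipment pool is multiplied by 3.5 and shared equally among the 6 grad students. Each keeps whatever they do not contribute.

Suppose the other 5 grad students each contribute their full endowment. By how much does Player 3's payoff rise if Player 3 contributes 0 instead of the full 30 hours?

Switching from a contribution of 30 to 0 lets Player 3 keep an extra 30 hours, but lowers the shared-equipment pool by 30, which costs Player 3 their own share of that drop: 3.5/6 × 30 = 17.50.
Net gain = 30 − 17.50 = 12.50. The private return per contributed unit (0.5833) is below 1, so free-riding is indeed the best response regardless of what the others do.

12.50 hours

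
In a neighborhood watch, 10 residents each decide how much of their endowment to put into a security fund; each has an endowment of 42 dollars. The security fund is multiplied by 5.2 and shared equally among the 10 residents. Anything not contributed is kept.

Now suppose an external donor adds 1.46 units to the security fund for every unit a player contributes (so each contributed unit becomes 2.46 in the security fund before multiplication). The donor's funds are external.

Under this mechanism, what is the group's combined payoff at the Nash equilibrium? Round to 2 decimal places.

5372.64 dollars

Under the mechanism each unit contributed yields 5.2 × 2.46 / 10 = 1.2792 back to its contributor per unit of net cost, which exceeds 1, making full contribution the dominant choice for everyone.
At the Nash equilibrium everyone contributes 42. Group total payoff = 5.2 × 2.46 × 420 = 5372.64.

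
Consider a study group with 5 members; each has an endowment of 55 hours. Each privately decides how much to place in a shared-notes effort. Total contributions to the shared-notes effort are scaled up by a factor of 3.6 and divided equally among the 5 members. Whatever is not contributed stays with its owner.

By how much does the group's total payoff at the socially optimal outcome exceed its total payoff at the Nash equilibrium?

715.00 hours

Each contributed unit returns 3.6/5 = 0.7200 to its contributor — below 1 — so contributing 0 is dominant for every player. At the Nash equilibrium everyone keeps their 55, and the group total is 5 × 55 = 275.
Each contributed unit returns 3.600 to the group as a whole (0.7200 to each of 5 players), which exceeds 1, so the social optimum is full contribution: group total = 3.600 × 275 = 990.00.
Efficiency loss = 990.00 − 275 = 715.00.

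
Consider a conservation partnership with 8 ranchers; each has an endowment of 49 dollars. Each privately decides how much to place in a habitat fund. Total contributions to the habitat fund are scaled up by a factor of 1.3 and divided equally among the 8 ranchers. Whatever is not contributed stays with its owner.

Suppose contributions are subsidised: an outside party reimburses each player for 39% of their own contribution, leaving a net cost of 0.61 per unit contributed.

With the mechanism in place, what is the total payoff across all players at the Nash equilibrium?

With the mechanism, a contributed unit returns (1.3/8) / 0.61 = 0.2664 per unit of net cost — still below 1 — so contributing 0 remains dominant for every player.
At the Nash equilibrium no one contributes; group total payoff = 8 × 49 = 392.

392.00 dollars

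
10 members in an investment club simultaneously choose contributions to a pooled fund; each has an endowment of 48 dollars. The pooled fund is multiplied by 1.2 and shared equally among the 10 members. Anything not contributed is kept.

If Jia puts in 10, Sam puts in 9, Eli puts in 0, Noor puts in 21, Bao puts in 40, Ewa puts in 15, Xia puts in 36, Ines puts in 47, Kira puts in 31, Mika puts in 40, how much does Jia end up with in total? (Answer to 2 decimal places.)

67.88 dollars

Total contributed: 10 + 9 + 0 + 21 + 40 + 15 + 36 + 47 + 31 + 40 = 249.
Each receives 1.2 × 249 / 10 = 29.88 from the pooled fund.
Jia keeps 48 − 10 = 38, so Jia's payoff is 38 + 29.88 = 67.88.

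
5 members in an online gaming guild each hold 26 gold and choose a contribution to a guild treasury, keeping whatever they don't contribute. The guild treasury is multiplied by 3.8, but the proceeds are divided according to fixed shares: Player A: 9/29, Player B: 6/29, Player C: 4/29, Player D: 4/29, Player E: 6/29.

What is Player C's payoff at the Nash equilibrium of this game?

39.63 gold

A player with share s gets back 3.8·s per unit contributed, so full contribution is dominant for anyone with s > 1/3.8 = 0.2632 and zero contribution is dominant for anyone below.
Player A alone (share 9/29) is above the threshold, contributing 26; the remaining 4 contribute 0. Total contributed: 26.
Player C keeps 26 and receives 3.8 × 26 × 4/29 = 13.63 from the guild treasury, for a payoff of 39.63.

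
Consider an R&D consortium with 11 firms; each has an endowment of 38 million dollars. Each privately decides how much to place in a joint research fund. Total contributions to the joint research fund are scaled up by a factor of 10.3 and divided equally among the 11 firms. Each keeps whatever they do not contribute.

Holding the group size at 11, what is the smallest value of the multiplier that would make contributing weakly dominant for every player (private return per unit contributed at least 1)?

11

A contributed unit returns (multiplier)/11 to its contributor.
This reaches 1 exactly when the multiplier is 11.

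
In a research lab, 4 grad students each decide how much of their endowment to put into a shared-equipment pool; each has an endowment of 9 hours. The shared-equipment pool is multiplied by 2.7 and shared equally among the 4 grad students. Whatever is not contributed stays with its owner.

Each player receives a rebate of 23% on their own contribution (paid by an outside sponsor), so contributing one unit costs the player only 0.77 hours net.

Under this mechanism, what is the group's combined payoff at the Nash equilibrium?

The effective private return is (2.7/4) / 0.77 = 0.8766, which is still under 1, so the mechanism doesn't change anyone's dominant strategy: zero contribution.
Everyone keeps their endowment and the group total is 4 × 9 = 36.

36.00 hours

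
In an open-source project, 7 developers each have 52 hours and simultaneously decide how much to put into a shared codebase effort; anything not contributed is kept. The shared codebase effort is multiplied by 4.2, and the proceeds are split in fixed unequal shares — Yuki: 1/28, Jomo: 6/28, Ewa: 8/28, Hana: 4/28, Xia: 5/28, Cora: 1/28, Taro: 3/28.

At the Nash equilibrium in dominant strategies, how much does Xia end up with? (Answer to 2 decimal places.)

91.00 hours

Player j's private return per contributed unit is 4.2 × (j's share). Contributing is weakly dominant for j when that share is at least 1/4.2 = 0.2381, and contributing 0 is dominant otherwise.
The only share above 0.2381 is Ewa's 8/28, contributing 52; the remaining 6 contribute 0. Total contributed: 52.
Xia keeps 52 and receives 4.2 × 52 × 5/28 = 39.00 from the shared codebase effort, for a payoff of 91.00.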